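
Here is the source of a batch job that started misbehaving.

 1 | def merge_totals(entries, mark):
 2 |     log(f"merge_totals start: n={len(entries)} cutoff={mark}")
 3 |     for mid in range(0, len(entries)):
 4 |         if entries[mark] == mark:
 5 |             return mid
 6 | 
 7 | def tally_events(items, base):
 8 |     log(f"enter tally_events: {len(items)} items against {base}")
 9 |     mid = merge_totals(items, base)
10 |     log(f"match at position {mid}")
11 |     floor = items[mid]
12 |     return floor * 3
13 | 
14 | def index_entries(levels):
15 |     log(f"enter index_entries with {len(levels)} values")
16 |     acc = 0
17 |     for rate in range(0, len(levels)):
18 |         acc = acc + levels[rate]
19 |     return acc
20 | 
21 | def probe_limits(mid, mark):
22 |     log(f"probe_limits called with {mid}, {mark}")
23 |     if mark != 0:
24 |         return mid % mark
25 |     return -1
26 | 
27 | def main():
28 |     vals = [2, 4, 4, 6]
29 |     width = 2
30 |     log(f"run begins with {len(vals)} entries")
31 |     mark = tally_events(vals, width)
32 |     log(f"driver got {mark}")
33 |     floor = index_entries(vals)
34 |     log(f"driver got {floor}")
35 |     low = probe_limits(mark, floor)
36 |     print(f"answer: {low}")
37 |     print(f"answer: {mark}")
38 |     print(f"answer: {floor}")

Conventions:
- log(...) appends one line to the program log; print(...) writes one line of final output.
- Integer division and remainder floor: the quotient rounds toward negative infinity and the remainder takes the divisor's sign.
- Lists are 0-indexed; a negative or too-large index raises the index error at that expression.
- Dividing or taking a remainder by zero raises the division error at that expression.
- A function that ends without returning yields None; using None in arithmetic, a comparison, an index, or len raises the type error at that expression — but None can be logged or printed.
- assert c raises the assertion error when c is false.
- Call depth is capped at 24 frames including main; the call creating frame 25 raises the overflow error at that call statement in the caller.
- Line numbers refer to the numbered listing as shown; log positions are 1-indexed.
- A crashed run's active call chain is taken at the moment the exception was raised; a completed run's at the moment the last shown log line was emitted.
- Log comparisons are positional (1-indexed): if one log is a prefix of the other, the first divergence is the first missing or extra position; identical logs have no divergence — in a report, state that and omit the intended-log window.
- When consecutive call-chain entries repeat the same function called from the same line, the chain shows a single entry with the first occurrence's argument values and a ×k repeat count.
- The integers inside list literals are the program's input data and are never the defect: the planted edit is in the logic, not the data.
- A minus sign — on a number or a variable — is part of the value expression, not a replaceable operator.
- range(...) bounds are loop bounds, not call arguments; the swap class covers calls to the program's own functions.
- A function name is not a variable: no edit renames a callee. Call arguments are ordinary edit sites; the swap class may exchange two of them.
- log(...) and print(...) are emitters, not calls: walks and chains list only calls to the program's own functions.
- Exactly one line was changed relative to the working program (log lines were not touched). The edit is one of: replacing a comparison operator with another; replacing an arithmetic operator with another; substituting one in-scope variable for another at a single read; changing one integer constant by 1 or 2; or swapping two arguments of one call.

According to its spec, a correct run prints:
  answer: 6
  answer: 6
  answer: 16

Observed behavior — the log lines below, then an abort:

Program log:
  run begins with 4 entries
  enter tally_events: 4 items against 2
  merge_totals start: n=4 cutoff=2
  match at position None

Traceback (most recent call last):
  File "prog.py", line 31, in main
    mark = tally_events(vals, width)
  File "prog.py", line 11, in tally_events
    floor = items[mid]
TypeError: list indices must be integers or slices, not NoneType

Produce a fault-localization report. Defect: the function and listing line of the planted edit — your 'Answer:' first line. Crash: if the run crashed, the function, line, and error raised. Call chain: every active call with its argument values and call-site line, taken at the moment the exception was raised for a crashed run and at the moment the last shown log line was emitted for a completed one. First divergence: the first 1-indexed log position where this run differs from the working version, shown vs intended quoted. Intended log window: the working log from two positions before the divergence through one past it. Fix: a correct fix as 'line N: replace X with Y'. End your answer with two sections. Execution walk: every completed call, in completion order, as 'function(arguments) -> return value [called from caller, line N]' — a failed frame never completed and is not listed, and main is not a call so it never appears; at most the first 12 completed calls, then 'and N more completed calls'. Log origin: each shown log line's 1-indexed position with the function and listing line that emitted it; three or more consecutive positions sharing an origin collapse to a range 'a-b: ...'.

Answer: the defect is in merge_totals at line 4.
Key observation: The earliest visible damage is log position 4 — 'match at position None' rather than the intended 'match at position 0'.
Crash: tally_events, line 11, TypeError.
Call chain: main -> tally_events([2, 4, 4, 6], 2) (called at line 31).
First divergence: at position 4 the run shows 'match at position None' where the working version logs 'match at position 0'.
Intended log window:
  2: enter tally_events: 4 items against 2
  3: merge_totals start: n=4 cutoff=2
  4: match at position 0
  5: driver got 6
Execution walk:
  merge_totals([2, 4, 4, 6], 2) -> None  [called from tally_events, line 9]
Log origin:
  1: emitted by main (line 30)
  2: emitted by tally_events (line 8)
  3: emitted by merge_totals (line 2)
  4: emitted by tally_events (line 10)
A correct fix: line 4: replace `entries[mark]` with `entries[mid]`.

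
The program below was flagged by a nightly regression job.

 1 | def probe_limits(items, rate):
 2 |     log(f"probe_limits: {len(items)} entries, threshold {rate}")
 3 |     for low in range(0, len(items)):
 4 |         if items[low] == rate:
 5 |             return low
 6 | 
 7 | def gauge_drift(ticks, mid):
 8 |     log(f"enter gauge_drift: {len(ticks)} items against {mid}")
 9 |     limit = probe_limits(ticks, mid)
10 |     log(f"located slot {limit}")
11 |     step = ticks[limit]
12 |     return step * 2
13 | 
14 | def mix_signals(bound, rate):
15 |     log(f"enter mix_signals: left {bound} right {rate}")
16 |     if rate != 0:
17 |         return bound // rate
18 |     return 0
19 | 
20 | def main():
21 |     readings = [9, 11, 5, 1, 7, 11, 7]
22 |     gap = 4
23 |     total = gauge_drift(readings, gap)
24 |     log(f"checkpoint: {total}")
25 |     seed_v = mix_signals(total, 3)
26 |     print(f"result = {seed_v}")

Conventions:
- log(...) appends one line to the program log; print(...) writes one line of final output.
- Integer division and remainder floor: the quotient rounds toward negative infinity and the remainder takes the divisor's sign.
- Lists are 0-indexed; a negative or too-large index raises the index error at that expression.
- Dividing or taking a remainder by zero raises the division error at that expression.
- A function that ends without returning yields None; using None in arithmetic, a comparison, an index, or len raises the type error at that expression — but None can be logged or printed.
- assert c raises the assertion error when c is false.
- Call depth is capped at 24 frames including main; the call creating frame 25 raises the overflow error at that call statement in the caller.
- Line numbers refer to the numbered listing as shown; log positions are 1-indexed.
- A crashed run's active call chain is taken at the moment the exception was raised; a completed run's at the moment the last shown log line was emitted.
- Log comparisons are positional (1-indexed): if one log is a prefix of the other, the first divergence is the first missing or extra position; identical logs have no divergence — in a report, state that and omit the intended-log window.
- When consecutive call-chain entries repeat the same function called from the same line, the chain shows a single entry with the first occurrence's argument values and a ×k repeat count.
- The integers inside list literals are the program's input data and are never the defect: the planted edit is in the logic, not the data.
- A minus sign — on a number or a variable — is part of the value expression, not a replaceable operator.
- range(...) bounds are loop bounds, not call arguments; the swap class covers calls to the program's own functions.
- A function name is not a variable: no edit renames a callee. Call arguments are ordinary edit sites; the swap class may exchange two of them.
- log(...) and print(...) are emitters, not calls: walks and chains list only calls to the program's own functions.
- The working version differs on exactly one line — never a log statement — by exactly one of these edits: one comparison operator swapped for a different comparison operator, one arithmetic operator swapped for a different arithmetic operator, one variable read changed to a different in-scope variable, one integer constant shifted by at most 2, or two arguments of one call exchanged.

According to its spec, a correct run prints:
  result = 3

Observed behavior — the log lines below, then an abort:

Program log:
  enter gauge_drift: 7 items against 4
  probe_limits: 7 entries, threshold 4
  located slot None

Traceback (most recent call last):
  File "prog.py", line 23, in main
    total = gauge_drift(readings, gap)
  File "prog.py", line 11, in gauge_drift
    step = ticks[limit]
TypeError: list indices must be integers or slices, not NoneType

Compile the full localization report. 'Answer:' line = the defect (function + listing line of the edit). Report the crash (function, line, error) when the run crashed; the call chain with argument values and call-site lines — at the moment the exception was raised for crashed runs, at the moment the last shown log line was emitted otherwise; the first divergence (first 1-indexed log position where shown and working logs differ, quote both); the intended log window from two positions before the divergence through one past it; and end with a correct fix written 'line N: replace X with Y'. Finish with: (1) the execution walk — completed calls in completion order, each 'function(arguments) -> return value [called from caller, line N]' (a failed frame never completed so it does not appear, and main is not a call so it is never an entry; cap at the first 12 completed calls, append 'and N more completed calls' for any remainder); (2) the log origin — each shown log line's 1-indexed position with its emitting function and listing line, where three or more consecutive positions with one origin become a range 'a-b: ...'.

Answer: the defect is in main at line 22.
Core observation: Everything matches until log position 1, which reads 'enter gauge_drift: 7 items against 4' in place of 'enter gauge_drift: 7 items against 5'.
Crash: gauge_drift, line 11, TypeError.
Call chain: main -> gauge_drift([9, 11, 5, 1, 7, 11, 7], 4) (called at line 23).
First divergence: position 1 — the shown line 'enter gauge_drift: 7 items against 4' should read 'enter gauge_drift: 7 items against 5'.
Intended log window:
  1: enter gauge_drift: 7 items against 5
  2: probe_limits: 7 entries, threshold 5
Execution walk:
  probe_limits([9, 11, 5, 1, 7, 11, 7], 4) -> None  [called from gauge_drift, line 9]
Log origins:
  1: from gauge_drift, line 8
  2: from probe_limits, line 2
  3: from gauge_drift, line 10
A correct fix: line 22: replace `4` with `5`.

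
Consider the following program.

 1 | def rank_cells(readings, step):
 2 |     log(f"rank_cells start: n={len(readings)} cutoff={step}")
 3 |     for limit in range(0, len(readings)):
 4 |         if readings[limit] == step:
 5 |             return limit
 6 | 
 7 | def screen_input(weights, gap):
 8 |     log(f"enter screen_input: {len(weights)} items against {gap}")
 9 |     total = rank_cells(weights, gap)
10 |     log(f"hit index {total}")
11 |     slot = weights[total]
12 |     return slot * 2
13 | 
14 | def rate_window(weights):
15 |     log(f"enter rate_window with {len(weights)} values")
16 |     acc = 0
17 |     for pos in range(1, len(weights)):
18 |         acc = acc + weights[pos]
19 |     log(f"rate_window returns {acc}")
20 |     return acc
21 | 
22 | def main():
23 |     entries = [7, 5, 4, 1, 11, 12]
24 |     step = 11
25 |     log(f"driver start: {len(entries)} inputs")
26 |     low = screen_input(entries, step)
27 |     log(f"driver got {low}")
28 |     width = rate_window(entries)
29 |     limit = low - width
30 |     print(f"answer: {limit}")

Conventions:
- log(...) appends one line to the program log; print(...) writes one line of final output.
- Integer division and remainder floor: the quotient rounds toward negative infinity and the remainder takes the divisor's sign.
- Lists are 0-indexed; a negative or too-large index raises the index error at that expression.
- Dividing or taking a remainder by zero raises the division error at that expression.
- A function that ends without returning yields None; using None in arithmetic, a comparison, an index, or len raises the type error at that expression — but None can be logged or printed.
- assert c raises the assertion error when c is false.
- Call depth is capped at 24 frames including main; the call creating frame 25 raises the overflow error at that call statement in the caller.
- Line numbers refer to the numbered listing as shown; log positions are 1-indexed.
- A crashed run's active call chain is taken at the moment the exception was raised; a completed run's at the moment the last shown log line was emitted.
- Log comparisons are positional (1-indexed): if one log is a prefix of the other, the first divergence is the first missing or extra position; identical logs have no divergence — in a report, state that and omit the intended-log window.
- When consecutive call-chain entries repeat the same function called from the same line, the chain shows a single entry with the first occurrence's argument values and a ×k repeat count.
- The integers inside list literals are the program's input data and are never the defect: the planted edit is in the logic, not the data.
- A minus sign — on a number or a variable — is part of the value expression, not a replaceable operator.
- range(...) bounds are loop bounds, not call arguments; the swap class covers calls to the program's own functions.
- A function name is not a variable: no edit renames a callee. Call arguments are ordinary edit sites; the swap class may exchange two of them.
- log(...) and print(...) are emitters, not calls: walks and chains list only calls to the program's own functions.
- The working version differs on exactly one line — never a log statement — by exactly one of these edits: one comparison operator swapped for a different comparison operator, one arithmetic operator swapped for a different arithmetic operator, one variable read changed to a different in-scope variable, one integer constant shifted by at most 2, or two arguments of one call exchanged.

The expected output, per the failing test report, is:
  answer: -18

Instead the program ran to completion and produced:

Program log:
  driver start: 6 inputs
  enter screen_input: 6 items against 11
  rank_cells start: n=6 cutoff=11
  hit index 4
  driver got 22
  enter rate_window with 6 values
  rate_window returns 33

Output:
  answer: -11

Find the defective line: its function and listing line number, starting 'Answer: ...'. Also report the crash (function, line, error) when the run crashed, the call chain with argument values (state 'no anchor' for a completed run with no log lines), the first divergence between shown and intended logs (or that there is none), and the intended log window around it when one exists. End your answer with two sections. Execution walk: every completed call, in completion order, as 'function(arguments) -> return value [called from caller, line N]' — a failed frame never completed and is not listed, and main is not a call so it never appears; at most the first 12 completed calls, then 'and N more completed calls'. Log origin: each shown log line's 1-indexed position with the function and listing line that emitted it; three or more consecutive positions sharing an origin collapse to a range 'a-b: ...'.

Answer: the defect is in rate_window at line 17.
The tell: The log first diverges at position 7: the faulty run prints 'rate_window returns 33' where the working version prints 'rate_window returns 40'.
Call chain: main -> rate_window([7, 5, 4, 1, 11, 12]) (called at line 28).
First divergence: at position 7 the run shows 'rate_window returns 33' where the working version logs 'rate_window returns 40'.
Intended log window:
  5: driver got 22
  6: enter rate_window with 6 values
  7: rate_window returns 40
Execution walk:
  rank_cells([7, 5, 4, 1, 11, 12], 11) -> 4  [called from screen_input, line 9]
  screen_input([7, 5, 4, 1, 11, 12], 11) -> 22  [called from main, line 26]
  rate_window([7, 5, 4, 1, 11, 12]) -> 33  [called from main, line 28]
Origin of each log line:
  1: emitted by main (line 25)
  2: emitted by screen_input (line 8)
  3: emitted by rank_cells (line 2)
  4: emitted by screen_input (line 10)
  5: emitted by main (line 27)
  6: emitted by rate_window (line 15)
  7: emitted by rate_window (line 19)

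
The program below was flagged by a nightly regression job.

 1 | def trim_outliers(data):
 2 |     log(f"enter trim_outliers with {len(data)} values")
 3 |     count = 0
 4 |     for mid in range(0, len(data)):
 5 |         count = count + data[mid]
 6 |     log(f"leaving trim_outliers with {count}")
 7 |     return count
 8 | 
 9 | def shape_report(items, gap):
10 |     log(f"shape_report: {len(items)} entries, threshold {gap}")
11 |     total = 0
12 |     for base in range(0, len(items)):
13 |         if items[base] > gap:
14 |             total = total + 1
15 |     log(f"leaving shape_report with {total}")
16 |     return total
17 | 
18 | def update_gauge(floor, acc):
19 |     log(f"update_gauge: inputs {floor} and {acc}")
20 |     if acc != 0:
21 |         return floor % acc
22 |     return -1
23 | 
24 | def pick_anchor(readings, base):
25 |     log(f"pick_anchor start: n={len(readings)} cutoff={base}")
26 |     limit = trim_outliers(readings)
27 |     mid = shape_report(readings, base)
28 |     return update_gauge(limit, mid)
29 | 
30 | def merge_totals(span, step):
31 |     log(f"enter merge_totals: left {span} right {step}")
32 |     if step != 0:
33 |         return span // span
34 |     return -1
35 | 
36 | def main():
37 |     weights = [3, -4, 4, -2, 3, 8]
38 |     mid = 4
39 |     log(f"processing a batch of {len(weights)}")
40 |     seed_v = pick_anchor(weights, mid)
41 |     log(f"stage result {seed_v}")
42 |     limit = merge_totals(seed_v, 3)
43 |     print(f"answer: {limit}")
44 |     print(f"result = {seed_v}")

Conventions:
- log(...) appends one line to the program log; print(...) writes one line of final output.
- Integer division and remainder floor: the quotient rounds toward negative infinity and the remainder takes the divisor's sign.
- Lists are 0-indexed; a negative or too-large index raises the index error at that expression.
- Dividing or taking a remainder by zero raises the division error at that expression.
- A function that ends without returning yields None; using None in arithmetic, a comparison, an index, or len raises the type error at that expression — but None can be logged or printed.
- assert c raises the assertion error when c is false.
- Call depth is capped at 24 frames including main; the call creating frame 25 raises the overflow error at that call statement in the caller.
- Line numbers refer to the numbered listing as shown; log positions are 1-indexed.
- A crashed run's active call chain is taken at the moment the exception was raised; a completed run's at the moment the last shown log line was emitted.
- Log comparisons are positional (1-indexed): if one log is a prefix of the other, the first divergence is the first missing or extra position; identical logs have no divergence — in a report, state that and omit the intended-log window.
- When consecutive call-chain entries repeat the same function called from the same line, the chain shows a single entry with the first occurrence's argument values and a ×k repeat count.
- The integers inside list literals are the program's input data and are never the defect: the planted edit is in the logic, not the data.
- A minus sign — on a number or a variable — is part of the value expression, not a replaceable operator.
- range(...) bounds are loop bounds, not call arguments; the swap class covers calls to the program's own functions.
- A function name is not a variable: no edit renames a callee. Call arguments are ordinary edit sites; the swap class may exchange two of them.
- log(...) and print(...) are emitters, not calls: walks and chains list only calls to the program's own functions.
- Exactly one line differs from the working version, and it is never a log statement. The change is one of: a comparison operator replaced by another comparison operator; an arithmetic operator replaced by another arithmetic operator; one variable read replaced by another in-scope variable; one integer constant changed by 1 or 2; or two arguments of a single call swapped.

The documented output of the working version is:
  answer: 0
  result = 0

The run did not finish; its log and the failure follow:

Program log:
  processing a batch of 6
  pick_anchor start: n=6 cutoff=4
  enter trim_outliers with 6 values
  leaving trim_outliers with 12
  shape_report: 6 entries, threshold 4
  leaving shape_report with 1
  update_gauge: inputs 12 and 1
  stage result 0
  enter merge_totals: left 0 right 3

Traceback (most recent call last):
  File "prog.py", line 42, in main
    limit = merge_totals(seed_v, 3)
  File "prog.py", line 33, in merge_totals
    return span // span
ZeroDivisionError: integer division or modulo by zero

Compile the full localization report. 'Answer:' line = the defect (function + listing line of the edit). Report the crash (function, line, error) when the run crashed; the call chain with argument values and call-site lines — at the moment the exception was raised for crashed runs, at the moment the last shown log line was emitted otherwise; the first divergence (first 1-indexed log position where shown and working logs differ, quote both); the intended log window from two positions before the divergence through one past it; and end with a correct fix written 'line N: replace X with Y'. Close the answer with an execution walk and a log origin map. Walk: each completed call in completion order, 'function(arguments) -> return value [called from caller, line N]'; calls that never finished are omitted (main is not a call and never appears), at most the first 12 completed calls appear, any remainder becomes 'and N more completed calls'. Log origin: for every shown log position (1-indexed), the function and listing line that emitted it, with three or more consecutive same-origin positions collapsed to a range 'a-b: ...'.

Answer: the defect is in merge_totals at line 33.
Key observation: Every log line matches the working run — the failure is the only observable divergence.
Crash: merge_totals, line 33, ZeroDivisionError.
Call chain: main -> merge_totals(0, 3) (called at line 42).
First divergence: none; the two logs match at every position.
Execution walk:
  trim_outliers([3, -4, 4, -2, 3, 8]) -> 12  [called from pick_anchor, line 26]
  shape_report([3, -4, 4, -2, 3, 8], 4) -> 1  [called from pick_anchor, line 27]
  update_gauge(12, 1) -> 0  [called from pick_anchor, line 28]
  pick_anchor([3, -4, 4, -2, 3, 8], 4) -> 0  [called from main, line 40]
Log origin:
  1: logged in main at line 39
  2: logged in pick_anchor at line 25
  3: logged in trim_outliers at line 2
  4: logged in trim_outliers at line 6
  5: logged in shape_report at line 10
  6: logged in shape_report at line 15
  7: logged in update_gauge at line 19
  8: logged in main at line 41
  9: logged in merge_totals at line 31
A correct fix: line 33: replace `span // span` with `span // step`.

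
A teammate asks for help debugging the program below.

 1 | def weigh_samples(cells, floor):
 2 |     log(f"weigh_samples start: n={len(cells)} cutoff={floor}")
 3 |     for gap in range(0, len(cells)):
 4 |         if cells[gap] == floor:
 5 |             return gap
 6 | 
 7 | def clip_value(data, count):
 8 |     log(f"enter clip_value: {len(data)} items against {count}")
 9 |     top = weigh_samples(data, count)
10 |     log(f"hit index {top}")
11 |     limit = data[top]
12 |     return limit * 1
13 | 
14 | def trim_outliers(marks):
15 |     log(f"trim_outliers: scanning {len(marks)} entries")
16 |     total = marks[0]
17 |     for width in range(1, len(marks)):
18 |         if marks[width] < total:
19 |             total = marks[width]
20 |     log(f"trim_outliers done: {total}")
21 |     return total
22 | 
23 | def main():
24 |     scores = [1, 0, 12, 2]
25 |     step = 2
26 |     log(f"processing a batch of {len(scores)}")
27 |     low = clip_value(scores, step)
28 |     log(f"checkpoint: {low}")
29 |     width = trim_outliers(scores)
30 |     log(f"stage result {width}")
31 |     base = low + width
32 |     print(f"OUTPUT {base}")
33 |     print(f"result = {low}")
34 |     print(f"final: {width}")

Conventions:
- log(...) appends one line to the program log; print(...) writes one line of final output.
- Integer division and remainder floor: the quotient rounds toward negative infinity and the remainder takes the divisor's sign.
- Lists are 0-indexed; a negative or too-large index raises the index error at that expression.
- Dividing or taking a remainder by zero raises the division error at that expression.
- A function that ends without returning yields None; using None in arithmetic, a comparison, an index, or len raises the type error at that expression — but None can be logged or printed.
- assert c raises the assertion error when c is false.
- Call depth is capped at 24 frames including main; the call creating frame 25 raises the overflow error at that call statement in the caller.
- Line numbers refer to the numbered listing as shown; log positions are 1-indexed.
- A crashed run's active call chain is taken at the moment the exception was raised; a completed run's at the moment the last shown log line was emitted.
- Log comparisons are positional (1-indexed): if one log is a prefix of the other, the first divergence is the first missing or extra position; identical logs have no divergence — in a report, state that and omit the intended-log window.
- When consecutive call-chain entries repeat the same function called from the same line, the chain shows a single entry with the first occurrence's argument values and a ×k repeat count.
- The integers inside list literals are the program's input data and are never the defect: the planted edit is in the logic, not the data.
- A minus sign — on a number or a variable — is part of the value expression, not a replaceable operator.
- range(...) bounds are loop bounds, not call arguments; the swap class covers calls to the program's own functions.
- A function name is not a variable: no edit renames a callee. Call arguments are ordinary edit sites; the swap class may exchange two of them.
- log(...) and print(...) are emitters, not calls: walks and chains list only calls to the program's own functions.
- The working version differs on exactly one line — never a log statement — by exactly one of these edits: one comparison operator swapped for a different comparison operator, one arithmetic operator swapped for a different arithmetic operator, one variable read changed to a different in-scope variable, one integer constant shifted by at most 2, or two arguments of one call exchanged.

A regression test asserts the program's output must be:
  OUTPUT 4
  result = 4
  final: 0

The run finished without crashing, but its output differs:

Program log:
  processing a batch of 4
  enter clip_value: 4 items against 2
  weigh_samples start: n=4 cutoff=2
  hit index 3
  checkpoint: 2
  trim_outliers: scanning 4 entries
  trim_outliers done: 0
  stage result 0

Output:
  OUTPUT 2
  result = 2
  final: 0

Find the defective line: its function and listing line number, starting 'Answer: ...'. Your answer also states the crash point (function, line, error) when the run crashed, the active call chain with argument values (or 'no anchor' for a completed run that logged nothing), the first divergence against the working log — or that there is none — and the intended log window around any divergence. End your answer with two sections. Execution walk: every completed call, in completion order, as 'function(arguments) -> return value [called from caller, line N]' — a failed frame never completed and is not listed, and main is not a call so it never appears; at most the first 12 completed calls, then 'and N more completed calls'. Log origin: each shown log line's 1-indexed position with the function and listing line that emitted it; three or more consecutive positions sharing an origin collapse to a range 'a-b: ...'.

Answer: the defect is in clip_value at line 12.
The tell: Everything matches until log position 5, which reads 'checkpoint: 2' in place of 'checkpoint: 4'.
Call chain: main.
First divergence: position 5 — the shown line 'checkpoint: 2' should read 'checkpoint: 4'.
Intended log window:
  3: weigh_samples start: n=4 cutoff=2
  4: hit index 3
  5: checkpoint: 4
  6: trim_outliers: scanning 4 entries
Execution walk:
  weigh_samples([1, 0, 12, 2], 2) -> 3  [called from clip_value, line 9]
  clip_value([1, 0, 12, 2], 2) -> 2  [called from main, line 27]
  trim_outliers([1, 0, 12, 2]) -> 0  [called from main, line 29]
Log origin:
  1 — main, line 26
  2 — clip_value, line 8
  3 — weigh_samples, line 2
  4 — clip_value, line 10
  5 — main, line 28
  6 — trim_outliers, line 15
  7 — trim_outliers, line 20
  8 — main, line 30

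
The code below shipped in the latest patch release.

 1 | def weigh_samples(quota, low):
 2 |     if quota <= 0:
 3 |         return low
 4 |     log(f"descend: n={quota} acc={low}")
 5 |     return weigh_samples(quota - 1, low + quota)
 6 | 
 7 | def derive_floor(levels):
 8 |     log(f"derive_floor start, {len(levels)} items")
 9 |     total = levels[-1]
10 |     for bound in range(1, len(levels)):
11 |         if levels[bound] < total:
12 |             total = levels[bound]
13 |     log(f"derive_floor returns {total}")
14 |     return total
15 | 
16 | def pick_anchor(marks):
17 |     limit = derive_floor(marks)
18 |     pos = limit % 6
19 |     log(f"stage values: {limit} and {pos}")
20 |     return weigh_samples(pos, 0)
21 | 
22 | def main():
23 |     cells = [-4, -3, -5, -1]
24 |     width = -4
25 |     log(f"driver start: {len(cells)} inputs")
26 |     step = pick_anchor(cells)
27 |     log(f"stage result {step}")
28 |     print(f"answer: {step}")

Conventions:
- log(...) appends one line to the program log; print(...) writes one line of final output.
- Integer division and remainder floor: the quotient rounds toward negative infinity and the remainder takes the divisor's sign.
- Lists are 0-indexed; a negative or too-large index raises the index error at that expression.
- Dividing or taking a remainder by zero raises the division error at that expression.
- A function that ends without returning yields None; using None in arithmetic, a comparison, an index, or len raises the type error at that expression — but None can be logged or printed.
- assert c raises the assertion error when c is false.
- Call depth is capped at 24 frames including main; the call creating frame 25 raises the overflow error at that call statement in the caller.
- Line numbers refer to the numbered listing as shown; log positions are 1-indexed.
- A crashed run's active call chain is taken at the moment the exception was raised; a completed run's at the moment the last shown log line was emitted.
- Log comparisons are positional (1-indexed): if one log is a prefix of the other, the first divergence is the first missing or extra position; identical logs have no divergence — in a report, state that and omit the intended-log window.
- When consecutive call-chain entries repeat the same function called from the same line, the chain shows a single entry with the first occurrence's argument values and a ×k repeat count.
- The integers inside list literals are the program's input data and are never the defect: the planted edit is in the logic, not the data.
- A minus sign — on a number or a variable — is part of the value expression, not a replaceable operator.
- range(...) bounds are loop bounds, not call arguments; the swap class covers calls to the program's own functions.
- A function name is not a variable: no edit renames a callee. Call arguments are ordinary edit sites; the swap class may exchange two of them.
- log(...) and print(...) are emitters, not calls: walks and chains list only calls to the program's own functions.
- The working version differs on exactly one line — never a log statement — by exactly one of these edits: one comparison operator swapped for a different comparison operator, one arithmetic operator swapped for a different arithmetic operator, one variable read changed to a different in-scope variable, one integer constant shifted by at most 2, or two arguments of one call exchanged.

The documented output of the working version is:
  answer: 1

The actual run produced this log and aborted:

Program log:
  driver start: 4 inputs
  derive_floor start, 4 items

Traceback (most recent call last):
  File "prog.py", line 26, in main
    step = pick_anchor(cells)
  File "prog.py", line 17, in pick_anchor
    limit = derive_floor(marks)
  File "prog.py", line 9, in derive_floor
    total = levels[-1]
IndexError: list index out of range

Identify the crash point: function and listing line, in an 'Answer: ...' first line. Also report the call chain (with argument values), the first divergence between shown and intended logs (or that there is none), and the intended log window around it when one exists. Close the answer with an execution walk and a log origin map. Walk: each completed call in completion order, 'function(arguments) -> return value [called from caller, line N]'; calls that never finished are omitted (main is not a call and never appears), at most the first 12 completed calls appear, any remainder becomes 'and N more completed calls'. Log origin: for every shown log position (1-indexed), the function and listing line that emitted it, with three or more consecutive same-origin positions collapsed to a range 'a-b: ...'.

Answer: the error was raised in derive_floor, line 9.
Core observation: After 2 matching log lines the faulty run goes silent, while the working version continues with 'derive_floor returns -5'.
Call chain: main -> pick_anchor([-4, -3, -5, -1]) (called at line 26) -> derive_floor([-4, -3, -5, -1]) (called at line 17).
First divergence: position 3; the shown log stops at 2 lines while the working version next logs 'derive_floor returns -5'.
Intended log window:
  1: driver start: 4 inputs
  2: derive_floor start, 4 items
  3: derive_floor returns -5
  4: stage values: -5 and 1
Execution walk:
  (no call completed)
Origin of each log line:
  1: logged in main at line 25
  2: logged in derive_floor at line 8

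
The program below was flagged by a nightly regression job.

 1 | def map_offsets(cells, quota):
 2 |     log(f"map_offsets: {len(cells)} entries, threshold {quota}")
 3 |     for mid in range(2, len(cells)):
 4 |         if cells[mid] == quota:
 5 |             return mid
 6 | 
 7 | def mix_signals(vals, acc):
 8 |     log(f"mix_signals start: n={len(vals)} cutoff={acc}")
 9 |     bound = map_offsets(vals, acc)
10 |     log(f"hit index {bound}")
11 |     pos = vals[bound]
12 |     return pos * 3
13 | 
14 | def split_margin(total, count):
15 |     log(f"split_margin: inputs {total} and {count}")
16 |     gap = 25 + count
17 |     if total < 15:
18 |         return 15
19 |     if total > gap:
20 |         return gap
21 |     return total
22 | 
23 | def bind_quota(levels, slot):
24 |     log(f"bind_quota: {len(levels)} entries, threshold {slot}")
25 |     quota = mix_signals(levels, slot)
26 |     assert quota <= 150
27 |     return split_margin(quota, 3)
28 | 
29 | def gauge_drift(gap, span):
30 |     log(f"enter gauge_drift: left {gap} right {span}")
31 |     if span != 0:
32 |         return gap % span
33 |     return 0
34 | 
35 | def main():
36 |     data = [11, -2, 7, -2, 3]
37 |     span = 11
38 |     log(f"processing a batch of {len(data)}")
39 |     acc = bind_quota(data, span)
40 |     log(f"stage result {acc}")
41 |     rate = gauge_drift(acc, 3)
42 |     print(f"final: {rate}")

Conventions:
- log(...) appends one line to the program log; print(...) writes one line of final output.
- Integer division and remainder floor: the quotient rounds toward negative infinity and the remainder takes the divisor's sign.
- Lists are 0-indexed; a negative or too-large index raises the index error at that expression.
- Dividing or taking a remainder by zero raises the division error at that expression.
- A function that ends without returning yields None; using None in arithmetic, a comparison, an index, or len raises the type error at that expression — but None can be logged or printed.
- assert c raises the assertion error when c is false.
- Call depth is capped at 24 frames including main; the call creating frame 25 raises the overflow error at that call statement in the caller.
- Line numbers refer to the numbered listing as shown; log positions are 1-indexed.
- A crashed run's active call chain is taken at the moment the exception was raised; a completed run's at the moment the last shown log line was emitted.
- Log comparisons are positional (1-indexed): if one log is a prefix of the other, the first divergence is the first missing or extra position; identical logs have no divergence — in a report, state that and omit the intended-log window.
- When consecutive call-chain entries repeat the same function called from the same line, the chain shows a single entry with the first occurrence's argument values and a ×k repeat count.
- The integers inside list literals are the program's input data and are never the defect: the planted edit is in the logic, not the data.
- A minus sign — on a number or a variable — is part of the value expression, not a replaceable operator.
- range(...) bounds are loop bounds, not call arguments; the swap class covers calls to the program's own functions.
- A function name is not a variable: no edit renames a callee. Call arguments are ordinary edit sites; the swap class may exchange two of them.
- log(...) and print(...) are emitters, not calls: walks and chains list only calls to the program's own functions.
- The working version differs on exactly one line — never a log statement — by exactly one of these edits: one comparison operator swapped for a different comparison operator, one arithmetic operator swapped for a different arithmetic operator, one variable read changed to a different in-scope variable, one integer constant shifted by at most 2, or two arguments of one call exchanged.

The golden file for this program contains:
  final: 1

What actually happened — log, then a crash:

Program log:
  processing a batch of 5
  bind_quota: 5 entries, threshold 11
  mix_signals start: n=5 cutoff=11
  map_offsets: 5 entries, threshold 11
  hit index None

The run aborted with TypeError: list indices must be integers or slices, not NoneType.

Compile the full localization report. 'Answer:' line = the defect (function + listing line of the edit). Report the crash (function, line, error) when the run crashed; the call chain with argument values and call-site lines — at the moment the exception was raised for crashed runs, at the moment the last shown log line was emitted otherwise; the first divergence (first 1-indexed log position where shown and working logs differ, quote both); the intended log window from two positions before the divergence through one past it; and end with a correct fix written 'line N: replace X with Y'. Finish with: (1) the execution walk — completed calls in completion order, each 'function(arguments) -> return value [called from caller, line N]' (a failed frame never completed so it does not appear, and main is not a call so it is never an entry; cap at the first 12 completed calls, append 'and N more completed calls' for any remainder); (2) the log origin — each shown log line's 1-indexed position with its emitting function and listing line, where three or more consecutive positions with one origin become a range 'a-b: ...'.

Answer: the defect is in map_offsets at line 3.
Core observation: The log first diverges at position 5: the faulty run prints 'hit index None' where the working version prints 'hit index 0'.
Crash: mix_signals, line 11, TypeError.
Call chain: main -> bind_quota([11, -2, 7, -2, 3], 11) (called at line 39) -> mix_signals([11, -2, 7, -2, 3], 11) (called at line 25).
First divergence: position 5 — the shown line 'hit index None' should read 'hit index 0'.
Intended log window:
  3: mix_signals start: n=5 cutoff=11
  4: map_offsets: 5 entries, threshold 11
  5: hit index 0
  6: split_margin: inputs 33 and 3
Execution walk:
  map_offsets([11, -2, 7, -2, 3], 11) -> None  [called from mix_signals, line 9]
Log line origins:
  1: emitted by main (line 38)
  2: emitted by bind_quota (line 24)
  3: emitted by mix_signals (line 8)
  4: emitted by map_offsets (line 2)
  5: emitted by mix_signals (line 10)
A correct fix: line 3: replace `2` with `0`.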